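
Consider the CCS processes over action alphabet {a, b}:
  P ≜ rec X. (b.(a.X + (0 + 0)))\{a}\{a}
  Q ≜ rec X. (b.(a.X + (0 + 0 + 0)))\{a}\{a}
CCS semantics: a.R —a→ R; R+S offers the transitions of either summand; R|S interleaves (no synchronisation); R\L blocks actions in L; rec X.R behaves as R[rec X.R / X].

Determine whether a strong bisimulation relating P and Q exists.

bisimilar

P's transition system — 2 states:
  u0 = rec X. (b.(a.X + (0 + 0)))\{a}\{a} :: =b=> u1
  u1 = (a.(rec X. (b.(a.X + (0 + 0)))\{a}\{a}) + (0 + 0))\{a}\{a} :: stopped
Q's transition system — 2 states:
  v0 = rec X. (b.(a.X + (0 + 0 + 0)))\{a}\{a} :: =b=> v1
  v1 = (a.(rec X. (b.(a.X + (0 + 0 + 0)))\{a}\{a}) + (0 + 0 + 0))\{a}\{a} :: stopped
Coarsest stable partition (strong bisimilarity classes):
  B0 = {u0, v0}
  B1 = {u1, v1}
u0 ∈ B0, v0 ∈ B0 → same block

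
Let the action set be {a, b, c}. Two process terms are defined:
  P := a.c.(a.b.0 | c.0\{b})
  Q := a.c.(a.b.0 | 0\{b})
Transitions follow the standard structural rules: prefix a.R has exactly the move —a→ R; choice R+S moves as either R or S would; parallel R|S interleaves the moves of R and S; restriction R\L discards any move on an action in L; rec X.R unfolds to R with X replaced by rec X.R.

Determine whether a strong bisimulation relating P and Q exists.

P's transition system — 8 states:
  s0 = a.c.(a.b.0 | c.0\{b}) | —a→ s1
  s1 = c.(a.b.0 | c.0\{b}) | —c→ s2
  s2 = a.b.0 | c.0\{b} | —a→ s3, —c→ s4
  s3 = b.0 | c.0\{b} | —b→ s5, —c→ s6
  s4 = a.b.0 | 0\{b} | —a→ s6
  s5 = 0 | c.0\{b} | —c→ s7
  s6 = b.0 | 0\{b} | —b→ s7
  s7 = 0 | 0\{b} | deadlocked
Q's transition system — 5 states:
  t0 = a.c.(a.b.0 | 0\{b}) | —a→ t1
  t1 = c.(a.b.0 | 0\{b}) | —c→ t2
  t2 = a.b.0 | 0\{b} | —a→ t3
  t3 = b.0 | 0\{b} | —b→ t4
  t4 = 0 | 0\{b} | deadlocked
Coarsest stable partition (strong bisimilarity classes):
  B0 = {s0}
  B1 = {s1}
  B2 = {s2}
  B3 = {s3}
  B4 = {s5}
  B5 = {s7, t4}
  B6 = {s6, t3}
  B7 = {s4, t2}
  B8 = {t0}
  B9 = {t1}
s0 ∈ B0, t0 ∈ B8 → different blocks

not bisimilar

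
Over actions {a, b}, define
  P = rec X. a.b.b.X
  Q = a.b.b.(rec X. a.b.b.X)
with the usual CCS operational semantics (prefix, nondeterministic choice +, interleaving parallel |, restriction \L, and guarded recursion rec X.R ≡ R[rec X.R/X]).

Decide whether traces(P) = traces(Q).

LTS(P): 3 reachable states
  m0 = rec X. a.b.b.X ⊢ ··a··> m1
  m1 = b.b.(rec X. a.b.b.X) ⊢ ··b··> m2
  m2 = b.(rec X. a.b.b.X) ⊢ ··b··> m0
LTS(Q): 4 reachable states
  n0 = a.b.b.(rec X. a.b.b.X) ⊢ ··a··> n1
  n1 = b.b.(rec X. a.b.b.X) ⊢ ··b··> n2
  n2 = b.(rec X. a.b.b.X) ⊢ ··b··> n3
  n3 = rec X. a.b.b.X ⊢ ··a··> n1
Partition-refinement fixed point:
  B0 = {m0, n0, n3}
  B1 = {m1, n1}
  B2 = {m2, n2}
m0 ∈ B0, n0 ∈ B0 → same block
Bisimilar ⇒ trace-equivalent.

YES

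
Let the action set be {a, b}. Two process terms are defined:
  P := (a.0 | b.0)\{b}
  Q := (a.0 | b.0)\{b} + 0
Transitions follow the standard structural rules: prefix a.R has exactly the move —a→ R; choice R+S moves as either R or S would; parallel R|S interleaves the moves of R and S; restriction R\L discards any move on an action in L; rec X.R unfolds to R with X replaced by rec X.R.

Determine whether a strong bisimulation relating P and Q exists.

P's transition system — 2 states:
  p0 = (a.0 | b.0)\{b} → =a=> p1
  p1 = (0 | b.0)\{b} → ∅
Q's transition system — 2 states:
  q0 = (a.0 | b.0)\{b} + 0 → =a=> q1
  q1 = (0 | b.0)\{b} → ∅
Bisimilarity quotient blocks:
  B0 = {p0, q0}
  B1 = {p1, q1}
p0 ∈ B0, q0 ∈ B0 → same block

P ~ Q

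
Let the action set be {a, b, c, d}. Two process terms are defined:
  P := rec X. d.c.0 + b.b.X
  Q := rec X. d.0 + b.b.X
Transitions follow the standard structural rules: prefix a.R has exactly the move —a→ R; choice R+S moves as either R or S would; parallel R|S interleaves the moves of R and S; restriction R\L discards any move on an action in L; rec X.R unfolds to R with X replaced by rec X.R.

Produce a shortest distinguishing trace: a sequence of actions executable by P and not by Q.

dc

LTS(P): 4 reachable states
  m0 = rec X. d.c.0 + b.b.X has moves -b-> m1, -d-> m2
  m1 = b.(rec X. d.c.0 + b.b.X) has moves -b-> m0
  m2 = c.0 has moves -c-> m3
  m3 = 0 has moves stopped
LTS(Q): 3 reachable states
  n0 = rec X. d.0 + b.b.X has moves -b-> n1, -d-> n2
  n1 = b.(rec X. d.0 + b.b.X) has moves -b-> n0
  n2 = 0 has moves stopped
Trace ⟨dc⟩ through P, begin at {m0}:
  after d @ step 1: {m2}
  after c @ step 2: {m3}
  P completes σ.
Trace ⟨dc⟩ through Q, begin at {n0}:
  after d @ step 1: {n2}
  after c @ step 2: ∅ (Q stuck)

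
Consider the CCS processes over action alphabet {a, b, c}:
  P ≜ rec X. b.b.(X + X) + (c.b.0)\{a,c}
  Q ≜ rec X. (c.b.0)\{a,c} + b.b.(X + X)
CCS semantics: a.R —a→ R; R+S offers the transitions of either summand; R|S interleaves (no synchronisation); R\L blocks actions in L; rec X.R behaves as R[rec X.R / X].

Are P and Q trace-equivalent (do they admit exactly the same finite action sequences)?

LTS(P): 3 reachable states
  s0 = rec X. b.b.(X + X) + (c.b.0)\{a,c} ⊢ ··b··> s1
  s1 = b.((rec X. b.b.(X + X) + (c.b.0)\{a,c}) + (rec X. b.b.(X + X) + (c.b.0)\{a,c})) ⊢ ··b··> s2
  s2 = (rec X. b.b.(X + X) + (c.b.0)\{a,c}) + (rec X. b.b.(X + X) + (c.b.0)\{a,c}) ⊢ ··b··> s1
LTS(Q): 3 reachable states
  t0 = rec X. (c.b.0)\{a,c} + b.b.(X + X) ⊢ ··b··> t1
  t1 = b.((rec X. (c.b.0)\{a,c} + b.b.(X + X)) + (rec X. (c.b.0)\{a,c} + b.b.(X + X))) ⊢ ··b··> t2
  t2 = (rec X. (c.b.0)\{a,c} + b.b.(X + X)) + (rec X. (c.b.0)\{a,c} + b.b.(X + X)) ⊢ ··b··> t1
Partition-refinement fixed point:
  B0 = {s0, s1, s2, t0, t1, t2}
s0 ∈ B0, t0 ∈ B0 → same block
Bisimilar ⇒ trace-equivalent.

traces(P) = traces(Q)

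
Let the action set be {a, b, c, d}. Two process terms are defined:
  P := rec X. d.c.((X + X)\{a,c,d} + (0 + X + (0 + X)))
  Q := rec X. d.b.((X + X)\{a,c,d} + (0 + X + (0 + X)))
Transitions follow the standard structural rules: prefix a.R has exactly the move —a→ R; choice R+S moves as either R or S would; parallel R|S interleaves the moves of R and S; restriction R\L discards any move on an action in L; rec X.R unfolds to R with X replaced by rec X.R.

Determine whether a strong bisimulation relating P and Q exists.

not bisimilar

P's transition system — 3 states:
  s0 = rec X. d.c.((X + X)\{a,c,d} + (0 + X + (0 + X))) | =d=> s1
  s1 = c.(((rec X. d.c.((X + X)\{a,c,d} + (0 + X + (0 + X)))) + (rec X. d.c.((X + X)\{a,c,d} + (0 + X + (0 + X)))))\{a,c,d} + (0 + (rec X. d.c.((X + X)\{a,c,d} + (0 + X + (0 + X)))) + (0 + (rec X. d.c.((X + X)\{a,c,d} + (0 + X + (0 + X))))))) | =c=> s2
  s2 = ((rec X. d.c.((X + X)\{a,c,d} + (0 + X + (0 + X)))) + (rec X. d.c.((X + X)\{a,c,d} + (0 + X + (0 + X)))))\{a,c,d} + (0 + (rec X. d.c.((X + X)\{a,c,d} + (0 + X + (0 + X)))) + (0 + (rec X. d.c.((X + X)\{a,c,d} + (0 + X + (0 + X)))))) | =d=> s1
Q's transition system — 3 states:
  t0 = rec X. d.b.((X + X)\{a,c,d} + (0 + X + (0 + X))) | =d=> t1
  t1 = b.(((rec X. d.b.((X + X)\{a,c,d} + (0 + X + (0 + X)))) + (rec X. d.b.((X + X)\{a,c,d} + (0 + X + (0 + X)))))\{a,c,d} + (0 + (rec X. d.b.((X + X)\{a,c,d} + (0 + X + (0 + X)))) + (0 + (rec X. d.b.((X + X)\{a,c,d} + (0 + X + (0 + X))))))) | =b=> t2
  t2 = ((rec X. d.b.((X + X)\{a,c,d} + (0 + X + (0 + X)))) + (rec X. d.b.((X + X)\{a,c,d} + (0 + X + (0 + X)))))\{a,c,d} + (0 + (rec X. d.b.((X + X)\{a,c,d} + (0 + X + (0 + X)))) + (0 + (rec X. d.b.((X + X)\{a,c,d} + (0 + X + (0 + X)))))) | =d=> t1
Partition-refinement fixed point:
  B0 = {s0, s2}
  B1 = {s1}
  B2 = {t0, t2}
  B3 = {t1}
s0 ∈ B0, t0 ∈ B2 → different blocks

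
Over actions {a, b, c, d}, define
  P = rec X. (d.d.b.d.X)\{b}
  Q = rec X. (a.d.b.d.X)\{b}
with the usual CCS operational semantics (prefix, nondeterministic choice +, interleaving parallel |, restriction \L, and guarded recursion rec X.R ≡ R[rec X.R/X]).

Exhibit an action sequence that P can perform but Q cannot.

d

Reachable graph of P (3 states):
  m0 = rec X. (d.d.b.d.X)\{b} ⊢ -d-> m1
  m1 = (d.b.d.(rec X. (d.d.b.d.X)\{b}))\{b} ⊢ -d-> m2
  m2 = (b.d.(rec X. (d.d.b.d.X)\{b}))\{b} ⊢ ·
Reachable graph of Q (3 states):
  n0 = rec X. (a.d.b.d.X)\{b} ⊢ -a-> n1
  n1 = (d.b.d.(rec X. (a.d.b.d.X)\{b}))\{b} ⊢ -d-> n2
  n2 = (b.d.(rec X. (a.d.b.d.X)\{b}))\{b} ⊢ ·
Run σ = ⟨d⟩ on P: start {m0}
  step 1 (d): {m1}
  ✓ P
Run σ = ⟨d⟩ on Q: start {n0}
  step 1 (d): ∅ (Q stuck)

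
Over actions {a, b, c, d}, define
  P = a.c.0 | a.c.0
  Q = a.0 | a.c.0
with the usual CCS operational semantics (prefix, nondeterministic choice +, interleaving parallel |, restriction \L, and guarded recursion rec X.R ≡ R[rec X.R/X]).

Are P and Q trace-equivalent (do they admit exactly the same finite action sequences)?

NO — witness ⟨aacc⟩

P's transition system — 9 states:
  m0 = a.c.0 | a.c.0 has moves ··a··> m1, ··a··> m2
  m1 = a.c.0 | c.0 has moves ··a··> m3, ··c··> m4
  m2 = c.0 | a.c.0 has moves ··a··> m3, ··c··> m5
  m3 = c.0 | c.0 has moves ··c··> m6, ··c··> m7
  m4 = a.c.0 | 0 has moves ··a··> m7
  m5 = 0 | a.c.0 has moves ··a··> m6
  m6 = 0 | c.0 has moves ··c··> m8
  m7 = c.0 | 0 has moves ··c··> m8
  m8 = 0 | 0 has moves deadlocked
Q's transition system — 6 states:
  n0 = a.0 | a.c.0 has moves ··a··> n1, ··a··> n2
  n1 = 0 | a.c.0 has moves ··a··> n3
  n2 = a.0 | c.0 has moves ··a··> n3, ··c··> n4
  n3 = 0 | c.0 has moves ··c··> n5
  n4 = a.0 | 0 has moves ··a··> n5
  n5 = 0 | 0 has moves deadlocked
Executing aacc from P (initial set {m0}):
  step 1 (a): {m1, m2}
  step 2 (a): {m3}
  step 3 (c): {m6, m7}
  step 4 (c): {m8}
  — P admits the full trace.
Executing aacc from Q (initial set {n0}):
  step 1 (a): {n1, n2}
  step 2 (a): {n3}
  step 3 (c): {n5}
  step 4 (c): ∅  — Q cannot continue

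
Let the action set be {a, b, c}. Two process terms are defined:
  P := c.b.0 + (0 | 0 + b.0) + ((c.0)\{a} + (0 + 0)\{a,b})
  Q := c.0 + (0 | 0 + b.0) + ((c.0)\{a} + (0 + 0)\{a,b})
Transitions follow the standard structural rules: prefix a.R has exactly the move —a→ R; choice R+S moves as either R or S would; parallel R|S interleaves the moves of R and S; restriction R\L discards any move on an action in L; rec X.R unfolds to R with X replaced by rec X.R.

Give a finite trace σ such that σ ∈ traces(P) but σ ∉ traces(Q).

Reachable graph of P (4 states):
  s0 = c.b.0 + (0 | 0 + b.0) + ((c.0)\{a} + (0 + 0)\{a,b}) :: =b=> s1, =c=> s2, =c=> s3
  s1 = 0 :: ·
  s2 = 0\{a} :: ·
  s3 = b.0 :: =b=> s1
Reachable graph of Q (3 states):
  t0 = c.0 + (0 | 0 + b.0) + ((c.0)\{a} + (0 + 0)\{a,b}) :: =b=> t1, =c=> t1, =c=> t2
  t1 = 0 :: ·
  t2 = 0\{a} :: ·
Run σ = ⟨cb⟩ on P: start {s0}
  [1] c ⇒ {s2, s3}
  [2] b ⇒ {s1}
  ✓ P
Run σ = ⟨cb⟩ on Q: start {t0}
  [1] c ⇒ {t1, t2}
  [2] b ⇒ ∅ (Q stuck)

cb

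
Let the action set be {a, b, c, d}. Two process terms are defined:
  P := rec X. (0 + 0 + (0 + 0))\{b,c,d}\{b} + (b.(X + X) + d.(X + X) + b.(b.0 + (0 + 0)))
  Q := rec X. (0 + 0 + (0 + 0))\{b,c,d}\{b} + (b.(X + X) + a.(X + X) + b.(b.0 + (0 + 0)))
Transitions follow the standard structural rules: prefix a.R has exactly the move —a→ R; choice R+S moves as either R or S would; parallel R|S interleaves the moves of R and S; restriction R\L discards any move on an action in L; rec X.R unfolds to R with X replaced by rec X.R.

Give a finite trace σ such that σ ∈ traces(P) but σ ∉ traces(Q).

d

LTS(P): 4 reachable states
  s0 = rec X. (0 + 0 + (0 + 0))\{b,c,d}\{b} + (b.(X + X) + d.(X + X) + b.(b.0 + (0 + 0))) | —b→ s1, —b→ s2, —d→ s1
  s1 = (rec X. (0 + 0 + (0 + 0))\{b,c,d}\{b} + (b.(X + X) + d.(X + X) + b.(b.0 + (0 + 0)))) + (rec X. (0 + 0 + (0 + 0))\{b,c,d}\{b} + (b.(X + X) + d.(X + X) + b.(b.0 + (0 + 0)))) | —b→ s1, —b→ s2, —d→ s1
  s2 = b.0 + (0 + 0) | —b→ s3
  s3 = 0 | deadlocked
LTS(Q): 4 reachable states
  t0 = rec X. (0 + 0 + (0 + 0))\{b,c,d}\{b} + (b.(X + X) + a.(X + X) + b.(b.0 + (0 + 0))) | —a→ t1, —b→ t1, —b→ t2
  t1 = (rec X. (0 + 0 + (0 + 0))\{b,c,d}\{b} + (b.(X + X) + a.(X + X) + b.(b.0 + (0 + 0)))) + (rec X. (0 + 0 + (0 + 0))\{b,c,d}\{b} + (b.(X + X) + a.(X + X) + b.(b.0 + (0 + 0)))) | —a→ t1, —b→ t1, —b→ t2
  t2 = b.0 + (0 + 0) | —b→ t3
  t3 = 0 | deadlocked
Run σ = ⟨d⟩ on P: start {s0}
  [1] d ⇒ {s1}
  P completes σ.
Run σ = ⟨d⟩ on Q: start {t0}
  [1] d ⇒ ∅  — Q cannot continue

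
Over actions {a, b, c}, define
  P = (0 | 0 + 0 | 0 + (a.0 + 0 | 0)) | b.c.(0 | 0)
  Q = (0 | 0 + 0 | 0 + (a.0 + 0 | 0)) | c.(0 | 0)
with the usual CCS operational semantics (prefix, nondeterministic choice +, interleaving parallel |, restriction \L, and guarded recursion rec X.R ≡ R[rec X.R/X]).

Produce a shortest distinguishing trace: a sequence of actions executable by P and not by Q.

P's transition system — 6 states:
  u0 = (0 | 0 + 0 | 0 + (a.0 + 0 | 0)) | b.c.(0 | 0) | -a-> u1, -b-> u2
  u1 = 0 | b.c.(0 | 0) | -b-> u3
  u2 = (0 | 0 + 0 | 0 + (a.0 + 0 | 0)) | c.(0 | 0) | -a-> u3, -c-> u4
  u3 = 0 | c.(0 | 0) | -c-> u5
  u4 = (0 | 0 + 0 | 0 + (a.0 + 0 | 0)) | (0 | 0) | -a-> u5
  u5 = 0 | (0 | 0) | stopped
Q's transition system — 4 states:
  v0 = (0 | 0 + 0 | 0 + (a.0 + 0 | 0)) | c.(0 | 0) | -a-> v1, -c-> v2
  v1 = 0 | c.(0 | 0) | -c-> v3
  v2 = (0 | 0 + 0 | 0 + (a.0 + 0 | 0)) | (0 | 0) | -a-> v3
  v3 = 0 | (0 | 0) | stopped
Trace ⟨b⟩ through P, begin at {u0}:
  step 1 (b): {u2}
  ✓ P
Trace ⟨b⟩ through Q, begin at {v0}:
  step 1 (b): no successor for Q

b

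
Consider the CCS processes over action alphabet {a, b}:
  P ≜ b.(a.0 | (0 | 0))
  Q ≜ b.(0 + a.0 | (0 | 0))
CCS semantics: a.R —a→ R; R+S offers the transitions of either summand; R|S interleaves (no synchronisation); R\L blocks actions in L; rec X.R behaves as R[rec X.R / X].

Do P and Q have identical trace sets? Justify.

P's transition system — 3 states:
  p0 = b.(a.0 | (0 | 0)) | --b--▸ p1
  p1 = a.0 | (0 | 0) | --a--▸ p2
  p2 = 0 | (0 | 0) | deadlocked
Q's transition system — 3 states:
  q0 = b.(0 + a.0 | (0 | 0)) | --b--▸ q1
  q1 = 0 + a.0 | (0 | 0) | --a--▸ q2
  q2 = 0 | (0 | 0) | deadlocked
Coarsest stable partition (strong bisimilarity classes):
  B0 = {p0, q0}
  B1 = {p1, q1}
  B2 = {p2, q2}
p0 ∈ B0, q0 ∈ B0 → same block
Bisimilar ⇒ trace-equivalent.

YES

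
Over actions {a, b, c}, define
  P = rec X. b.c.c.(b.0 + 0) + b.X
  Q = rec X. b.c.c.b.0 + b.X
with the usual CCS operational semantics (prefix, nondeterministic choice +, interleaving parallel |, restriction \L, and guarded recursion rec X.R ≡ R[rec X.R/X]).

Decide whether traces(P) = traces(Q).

traces(P) = traces(Q)

P's transition system — 5 states:
  m0 = rec X. b.c.c.(b.0 + 0) + b.X ⊢ --b--▸ m0, --b--▸ m1
  m1 = c.c.(b.0 + 0) ⊢ --c--▸ m2
  m2 = c.(b.0 + 0) ⊢ --c--▸ m3
  m3 = b.0 + 0 ⊢ --b--▸ m4
  m4 = 0 ⊢ deadlocked
Q's transition system — 5 states:
  n0 = rec X. b.c.c.b.0 + b.X ⊢ --b--▸ n0, --b--▸ n1
  n1 = c.c.b.0 ⊢ --c--▸ n2
  n2 = c.b.0 ⊢ --c--▸ n3
  n3 = b.0 ⊢ --b--▸ n4
  n4 = 0 ⊢ deadlocked
Partition-refinement fixed point:
  B0 = {m0, n0}
  B1 = {m1, n1}
  B2 = {m2, n2}
  B3 = {m3, n3}
  B4 = {m4, n4}
m0 ∈ B0, n0 ∈ B0 → same block
Bisimilar ⇒ trace-equivalent.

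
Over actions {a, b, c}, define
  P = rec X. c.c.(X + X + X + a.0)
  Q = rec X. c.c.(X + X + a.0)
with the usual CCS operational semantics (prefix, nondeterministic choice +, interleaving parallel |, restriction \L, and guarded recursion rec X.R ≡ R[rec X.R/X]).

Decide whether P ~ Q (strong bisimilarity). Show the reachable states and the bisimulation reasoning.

P's transition system — 4 states:
  m0 = rec X. c.c.(X + X + X + a.0) :: ··c··> m1
  m1 = c.((rec X. c.c.(X + X + X + a.0)) + (rec X. c.c.(X + X + X + a.0)) + (rec X. c.c.(X + X + X + a.0)) + a.0) :: ··c··> m2
  m2 = (rec X. c.c.(X + X + X + a.0)) + (rec X. c.c.(X + X + X + a.0)) + (rec X. c.c.(X + X + X + a.0)) + a.0 :: ··a··> m3, ··c··> m1
  m3 = 0 :: ∅
Q's transition system — 4 states:
  n0 = rec X. c.c.(X + X + a.0) :: ··c··> n1
  n1 = c.((rec X. c.c.(X + X + a.0)) + (rec X. c.c.(X + X + a.0)) + a.0) :: ··c··> n2
  n2 = (rec X. c.c.(X + X + a.0)) + (rec X. c.c.(X + X + a.0)) + a.0 :: ··a··> n3, ··c··> n1
  n3 = 0 :: ∅
Coarsest stable partition (strong bisimilarity classes):
  B0 = {m0, n0}
  B1 = {m1, n1}
  B2 = {m2, n2}
  B3 = {m3, n3}
m0 ∈ B0, n0 ∈ B0 → same block

YES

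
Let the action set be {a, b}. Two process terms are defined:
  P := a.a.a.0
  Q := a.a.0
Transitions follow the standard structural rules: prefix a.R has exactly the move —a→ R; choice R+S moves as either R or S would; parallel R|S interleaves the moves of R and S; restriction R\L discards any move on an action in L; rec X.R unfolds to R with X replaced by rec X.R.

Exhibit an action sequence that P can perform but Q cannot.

P's transition system — 4 states:
  p0 = a.a.a.0 → -a-> p1
  p1 = a.a.0 → -a-> p2
  p2 = a.0 → -a-> p3
  p3 = 0 → stopped
Q's transition system — 3 states:
  q0 = a.a.0 → -a-> q1
  q1 = a.0 → -a-> q2
  q2 = 0 → stopped
Trace ⟨aaa⟩ through P, begin at {p0}:
  after a @ step 1: {p1}
  after a @ step 2: {p2}
  after a @ step 3: {p3}
  — P admits the full trace.
Trace ⟨aaa⟩ through Q, begin at {q0}:
  after a @ step 1: {q1}
  after a @ step 2: {q2}
  after a @ step 3: ∅  — Q cannot continue

aaa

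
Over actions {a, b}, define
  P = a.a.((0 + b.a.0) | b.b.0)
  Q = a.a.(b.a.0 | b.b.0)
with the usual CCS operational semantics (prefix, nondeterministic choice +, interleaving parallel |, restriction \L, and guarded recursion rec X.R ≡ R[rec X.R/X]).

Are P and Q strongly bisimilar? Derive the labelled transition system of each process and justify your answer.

P ~ Q

Reachable graph of P (11 states):
  p0 = a.a.((0 + b.a.0) | b.b.0) :: --a--▸ p1
  p1 = a.((0 + b.a.0) | b.b.0) :: --a--▸ p2
  p2 = (0 + b.a.0) | b.b.0 :: --b--▸ p3, --b--▸ p4
  p3 = (0 + b.a.0) | b.0 :: --b--▸ p5, --b--▸ p6
  p4 = a.0 | b.b.0 :: --a--▸ p7, --b--▸ p6
  p5 = (0 + b.a.0) | 0 :: --b--▸ p8
  p6 = a.0 | b.0 :: --a--▸ p9, --b--▸ p8
  p7 = 0 | b.b.0 :: --b--▸ p9
  p8 = a.0 | 0 :: --a--▸ p10
  p9 = 0 | b.0 :: --b--▸ p10
  p10 = 0 | 0 :: stopped
Reachable graph of Q (11 states):
  q0 = a.a.(b.a.0 | b.b.0) :: --a--▸ q1
  q1 = a.(b.a.0 | b.b.0) :: --a--▸ q2
  q2 = b.a.0 | b.b.0 :: --b--▸ q3, --b--▸ q4
  q3 = a.0 | b.b.0 :: --a--▸ q5, --b--▸ q6
  q4 = b.a.0 | b.0 :: --b--▸ q6, --b--▸ q7
  q5 = 0 | b.b.0 :: --b--▸ q8
  q6 = a.0 | b.0 :: --a--▸ q8, --b--▸ q9
  q7 = b.a.0 | 0 :: --b--▸ q9
  q8 = 0 | b.0 :: --b--▸ q10
  q9 = a.0 | 0 :: --a--▸ q10
  q10 = 0 | 0 :: stopped
Bisimilarity quotient blocks:
  B0 = {p0, q0}
  B1 = {p1, q1}
  B2 = {p2, q2}
  B3 = {p4, q3}
  B4 = {p7, q5}
  B5 = {p9, q8}
  B6 = {p10, q10}
  B7 = {p6, q6}
  B8 = {p8, q9}
  B9 = {p3, q4}
  B10 = {p5, q7}
p0 ∈ B0, q0 ∈ B0 → same block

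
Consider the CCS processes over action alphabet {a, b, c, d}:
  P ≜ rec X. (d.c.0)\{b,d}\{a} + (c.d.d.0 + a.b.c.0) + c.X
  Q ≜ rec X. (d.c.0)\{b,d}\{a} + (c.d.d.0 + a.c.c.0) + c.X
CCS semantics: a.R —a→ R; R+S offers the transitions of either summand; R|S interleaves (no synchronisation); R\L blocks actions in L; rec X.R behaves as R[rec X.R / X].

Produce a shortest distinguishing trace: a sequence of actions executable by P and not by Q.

LTS(P): 6 reachable states
  s0 = rec X. (d.c.0)\{b,d}\{a} + (c.d.d.0 + a.b.c.0) + c.X :: --a--▸ s1, --c--▸ s0, --c--▸ s2
  s1 = b.c.0 :: --b--▸ s3
  s2 = d.d.0 :: --d--▸ s4
  s3 = c.0 :: --c--▸ s5
  s4 = d.0 :: --d--▸ s5
  s5 = 0 :: stopped
LTS(Q): 6 reachable states
  t0 = rec X. (d.c.0)\{b,d}\{a} + (c.d.d.0 + a.c.c.0) + c.X :: --a--▸ t1, --c--▸ t0, --c--▸ t2
  t1 = c.c.0 :: --c--▸ t3
  t2 = d.d.0 :: --d--▸ t4
  t3 = c.0 :: --c--▸ t5
  t4 = d.0 :: --d--▸ t5
  t5 = 0 :: stopped
Executing ab from P (initial set {s0}):
  step 1 (a): {s1}
  step 2 (b): {s3}
  P completes σ.
Executing ab from Q (initial set {t0}):
  step 1 (a): {t1}
  step 2 (b): no successor for Q

ab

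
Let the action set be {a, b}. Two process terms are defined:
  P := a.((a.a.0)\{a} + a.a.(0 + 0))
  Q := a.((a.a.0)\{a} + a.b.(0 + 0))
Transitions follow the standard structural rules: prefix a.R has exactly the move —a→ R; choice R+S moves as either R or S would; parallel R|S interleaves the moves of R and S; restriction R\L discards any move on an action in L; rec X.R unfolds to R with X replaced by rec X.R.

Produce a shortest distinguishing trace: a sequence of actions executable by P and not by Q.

LTS(P): 4 reachable states
  u0 = a.((a.a.0)\{a} + a.a.(0 + 0)) | —a→ u1
  u1 = (a.a.0)\{a} + a.a.(0 + 0) | —a→ u2
  u2 = a.(0 + 0) | —a→ u3
  u3 = 0 + 0 | deadlocked
LTS(Q): 4 reachable states
  v0 = a.((a.a.0)\{a} + a.b.(0 + 0)) | —a→ v1
  v1 = (a.a.0)\{a} + a.b.(0 + 0) | —a→ v2
  v2 = b.(0 + 0) | —b→ v3
  v3 = 0 + 0 | deadlocked
Run σ = ⟨aaa⟩ on P: start {u0}
  step 1 (a): {u1}
  step 2 (a): {u2}
  step 3 (a): {u3}
  — P admits the full trace.
Run σ = ⟨aaa⟩ on Q: start {v0}
  step 1 (a): {v1}
  step 2 (a): {v2}
  step 3 (a): no successor for Q

aaa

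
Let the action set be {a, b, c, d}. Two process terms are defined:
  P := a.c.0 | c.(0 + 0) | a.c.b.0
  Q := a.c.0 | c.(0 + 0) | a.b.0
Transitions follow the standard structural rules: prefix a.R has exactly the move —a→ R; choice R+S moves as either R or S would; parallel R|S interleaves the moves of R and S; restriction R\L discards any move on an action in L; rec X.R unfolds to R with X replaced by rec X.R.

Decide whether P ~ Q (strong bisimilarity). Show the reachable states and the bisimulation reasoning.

NO

LTS(P): 24 reachable states
  u0 = a.c.0 | c.(0 + 0) | a.c.b.0 | ··a··> u1, ··a··> u2, ··c··> u3
  u1 = a.c.0 | c.(0 + 0) | c.b.0 | ··a··> u4, ··c··> u5, ··c··> u6
  u2 = c.0 | c.(0 + 0) | a.c.b.0 | ··a··> u4, ··c··> u7, ··c··> u8
  u3 = a.c.0 | (0 + 0) | a.c.b.0 | ··a··> u5, ··a··> u8
  u4 = c.0 | c.(0 + 0) | c.b.0 | ··c··> u10, ··c··> u11, ··c··> u9
  u5 = a.c.0 | (0 + 0) | c.b.0 | ··a··> u10, ··c··> u12
  u6 = a.c.0 | c.(0 + 0) | b.0 | ··a··> u11, ··b··> u13, ··c··> u12
  u7 = 0 | c.(0 + 0) | a.c.b.0 | ··a··> u9, ··c··> u14
  u8 = c.0 | (0 + 0) | a.c.b.0 | ··a··> u10, ··c··> u14
  u9 = 0 | c.(0 + 0) | c.b.0 | ··c··> u15, ··c··> u16
  u10 = c.0 | (0 + 0) | c.b.0 | ··c··> u15, ··c··> u17
  u11 = c.0 | c.(0 + 0) | b.0 | ··b··> u18, ··c··> u16, ··c··> u17
  u12 = a.c.0 | (0 + 0) | b.0 | ··a··> u17, ··b··> u19
  u13 = a.c.0 | c.(0 + 0) | 0 | ··a··> u18, ··c··> u19
  u14 = 0 | (0 + 0) | a.c.b.0 | ··a··> u15
  u15 = 0 | (0 + 0) | c.b.0 | ··c··> u20
  u16 = 0 | c.(0 + 0) | b.0 | ··b··> u21, ··c··> u20
  u17 = c.0 | (0 + 0) | b.0 | ··b··> u22, ··c··> u20
  u18 = c.0 | c.(0 + 0) | 0 | ··c··> u21, ··c··> u22
  u19 = a.c.0 | (0 + 0) | 0 | ··a··> u22
  u20 = 0 | (0 + 0) | b.0 | ··b··> u23
  u21 = 0 | c.(0 + 0) | 0 | ··c··> u23
  u22 = c.0 | (0 + 0) | 0 | ··c··> u23
  u23 = 0 | (0 + 0) | 0 | (no moves)
LTS(Q): 18 reachable states
  v0 = a.c.0 | c.(0 + 0) | a.b.0 | ··a··> v1, ··a··> v2, ··c··> v3
  v1 = a.c.0 | c.(0 + 0) | b.0 | ··a··> v4, ··b··> v5, ··c··> v6
  v2 = c.0 | c.(0 + 0) | a.b.0 | ··a··> v4, ··c··> v7, ··c··> v8
  v3 = a.c.0 | (0 + 0) | a.b.0 | ··a··> v6, ··a··> v8
  v4 = c.0 | c.(0 + 0) | b.0 | ··b··> v9, ··c··> v10, ··c··> v11
  v5 = a.c.0 | c.(0 + 0) | 0 | ··a··> v9, ··c··> v12
  v6 = a.c.0 | (0 + 0) | b.0 | ··a··> v11, ··b··> v12
  v7 = 0 | c.(0 + 0) | a.b.0 | ··a··> v10, ··c··> v13
  v8 = c.0 | (0 + 0) | a.b.0 | ··a··> v11, ··c··> v13
  v9 = c.0 | c.(0 + 0) | 0 | ··c··> v14, ··c··> v15
  v10 = 0 | c.(0 + 0) | b.0 | ··b··> v14, ··c··> v16
  v11 = c.0 | (0 + 0) | b.0 | ··b··> v15, ··c··> v16
  v12 = a.c.0 | (0 + 0) | 0 | ··a··> v15
  v13 = 0 | (0 + 0) | a.b.0 | ··a··> v16
  v14 = 0 | c.(0 + 0) | 0 | ··c··> v17
  v15 = c.0 | (0 + 0) | 0 | ··c··> v17
  v16 = 0 | (0 + 0) | b.0 | ··b··> v17
  v17 = 0 | (0 + 0) | 0 | (no moves)
Bisimilarity quotient blocks:
  B0 = {u0}
  B1 = {u3}
  B2 = {u5}
  B3 = {u10, u9}
  B4 = {u16, u17, v10, v11}
  B5 = {u20, v16}
  B6 = {u23, v17}
  B7 = {u21, u22, v14, v15}
  B8 = {u15}
  B9 = {u12, v6}
  B10 = {u19, v12}
  B11 = {u7, u8}
  B12 = {u14}
  B13 = {u1}
  B14 = {u4}
  B15 = {u11, v4}
  B16 = {u18, v9}
  B17 = {u6, v1}
  B18 = {u13, v5}
  B19 = {u2}
  B20 = {v0}
  B21 = {v3}
  B22 = {v7, v8}
  B23 = {v13}
  B24 = {v2}
u0 ∈ B0, v0 ∈ B20 → different blocks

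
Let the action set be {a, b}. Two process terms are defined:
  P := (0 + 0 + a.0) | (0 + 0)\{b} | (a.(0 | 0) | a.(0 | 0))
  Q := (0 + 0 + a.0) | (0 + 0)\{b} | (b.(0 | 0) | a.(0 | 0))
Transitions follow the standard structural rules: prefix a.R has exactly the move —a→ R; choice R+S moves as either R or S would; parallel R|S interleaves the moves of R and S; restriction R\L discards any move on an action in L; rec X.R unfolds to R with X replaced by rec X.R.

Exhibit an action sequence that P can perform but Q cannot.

LTS(P): 8 reachable states
  m0 = (0 + 0 + a.0) | (0 + 0)\{b} | (a.(0 | 0) | a.(0 | 0)) has moves —a→ m1, —a→ m2, —a→ m3
  m1 = (0 + 0 + a.0) | (0 + 0)\{b} | (0 | 0 | a.(0 | 0)) has moves —a→ m4, —a→ m5
  m2 = (0 + 0 + a.0) | (0 + 0)\{b} | (a.(0 | 0) | (0 | 0)) has moves —a→ m4, —a→ m6
  m3 = 0 | (0 + 0)\{b} | (a.(0 | 0) | a.(0 | 0)) has moves —a→ m5, —a→ m6
  m4 = (0 + 0 + a.0) | (0 + 0)\{b} | (0 | 0 | (0 | 0)) has moves —a→ m7
  m5 = 0 | (0 + 0)\{b} | (0 | 0 | a.(0 | 0)) has moves —a→ m7
  m6 = 0 | (0 + 0)\{b} | (a.(0 | 0) | (0 | 0)) has moves —a→ m7
  m7 = 0 | (0 + 0)\{b} | (0 | 0 | (0 | 0)) has moves ·
LTS(Q): 8 reachable states
  n0 = (0 + 0 + a.0) | (0 + 0)\{b} | (b.(0 | 0) | a.(0 | 0)) has moves —a→ n1, —a→ n2, —b→ n3
  n1 = (0 + 0 + a.0) | (0 + 0)\{b} | (b.(0 | 0) | (0 | 0)) has moves —a→ n4, —b→ n5
  n2 = 0 | (0 + 0)\{b} | (b.(0 | 0) | a.(0 | 0)) has moves —a→ n4, —b→ n6
  n3 = (0 + 0 + a.0) | (0 + 0)\{b} | (0 | 0 | a.(0 | 0)) has moves —a→ n5, —a→ n6
  n4 = 0 | (0 + 0)\{b} | (b.(0 | 0) | (0 | 0)) has moves —b→ n7
  n5 = (0 + 0 + a.0) | (0 + 0)\{b} | (0 | 0 | (0 | 0)) has moves —a→ n7
  n6 = 0 | (0 + 0)\{b} | (0 | 0 | a.(0 | 0)) has moves —a→ n7
  n7 = 0 | (0 + 0)\{b} | (0 | 0 | (0 | 0)) has moves ·
Executing aaa from P (initial set {m0}):
  [1] a ⇒ {m1, m2, m3}
  [2] a ⇒ {m4, m5, m6}
  [3] a ⇒ {m7}
  P completes σ.
Executing aaa from Q (initial set {n0}):
  [1] a ⇒ {n1, n2}
  [2] a ⇒ {n4}
  [3] a ⇒ ∅  — Q cannot continue

aaa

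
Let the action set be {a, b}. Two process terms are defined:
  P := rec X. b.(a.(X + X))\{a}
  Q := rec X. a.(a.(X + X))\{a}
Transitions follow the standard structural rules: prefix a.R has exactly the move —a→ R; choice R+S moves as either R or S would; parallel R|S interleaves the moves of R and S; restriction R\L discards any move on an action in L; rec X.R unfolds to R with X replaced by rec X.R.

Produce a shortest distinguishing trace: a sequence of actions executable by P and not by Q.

P's transition system — 2 states:
  p0 = rec X. b.(a.(X + X))\{a} ⊢ —b→ p1
  p1 = (a.((rec X. b.(a.(X + X))\{a}) + (rec X. b.(a.(X + X))\{a})))\{a} ⊢ ∅
Q's transition system — 2 states:
  q0 = rec X. a.(a.(X + X))\{a} ⊢ —a→ q1
  q1 = (a.((rec X. a.(a.(X + X))\{a}) + (rec X. a.(a.(X + X))\{a})))\{a} ⊢ ∅
Run σ = ⟨b⟩ on P: start {p0}
  [1] b ⇒ {p1}
  P completes σ.
Run σ = ⟨b⟩ on Q: start {q0}
  [1] b ⇒ ∅ (Q stuck)

b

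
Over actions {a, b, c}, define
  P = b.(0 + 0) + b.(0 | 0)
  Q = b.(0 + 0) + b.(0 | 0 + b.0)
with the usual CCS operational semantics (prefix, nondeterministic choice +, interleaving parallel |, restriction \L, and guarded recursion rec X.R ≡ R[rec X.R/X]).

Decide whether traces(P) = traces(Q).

trace-distinct — witness ⟨bb⟩

LTS(P): 3 reachable states
  u0 = b.(0 + 0) + b.(0 | 0) has moves -b-> u1, -b-> u2
  u1 = 0 + 0 has moves (no moves)
  u2 = 0 | 0 has moves (no moves)
LTS(Q): 4 reachable states
  v0 = b.(0 + 0) + b.(0 | 0 + b.0) has moves -b-> v1, -b-> v2
  v1 = 0 + 0 has moves (no moves)
  v2 = 0 | 0 + b.0 has moves -b-> v3
  v3 = 0 has moves (no moves)
Trace ⟨bb⟩ through Q, begin at {v0}:
  after b @ step 1: {v1, v2}
  after b @ step 2: {v3}
  ✓ Q
Trace ⟨bb⟩ through P, begin at {u0}:
  after b @ step 1: {u1, u2}
  after b @ step 2: no successor for P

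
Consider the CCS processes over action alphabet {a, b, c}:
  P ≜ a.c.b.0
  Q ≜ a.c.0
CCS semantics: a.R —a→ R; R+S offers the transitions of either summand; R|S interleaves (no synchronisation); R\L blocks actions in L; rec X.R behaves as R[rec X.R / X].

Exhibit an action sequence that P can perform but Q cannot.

P's transition system — 4 states:
  m0 = a.c.b.0 ⊢ -a-> m1
  m1 = c.b.0 ⊢ -c-> m2
  m2 = b.0 ⊢ -b-> m3
  m3 = 0 ⊢ stopped
Q's transition system — 3 states:
  n0 = a.c.0 ⊢ -a-> n1
  n1 = c.0 ⊢ -c-> n2
  n2 = 0 ⊢ stopped
Run σ = ⟨acb⟩ on P: start {m0}
  step 1 (a): {m1}
  step 2 (c): {m2}
  step 3 (b): {m3}
  ✓ P
Run σ = ⟨acb⟩ on Q: start {n0}
  step 1 (a): {n1}
  step 2 (c): {n2}
  step 3 (b): no successor for Q

acb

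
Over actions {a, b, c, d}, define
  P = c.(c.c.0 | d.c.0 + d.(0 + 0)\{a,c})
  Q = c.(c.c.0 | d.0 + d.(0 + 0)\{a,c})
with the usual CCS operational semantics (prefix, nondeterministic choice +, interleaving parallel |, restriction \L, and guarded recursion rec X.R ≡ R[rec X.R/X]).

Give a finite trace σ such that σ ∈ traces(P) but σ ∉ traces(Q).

Reachable graph of P (11 states):
  m0 = c.(c.c.0 | d.c.0 + d.(0 + 0)\{a,c}) has moves =c=> m1
  m1 = c.c.0 | d.c.0 + d.(0 + 0)\{a,c} has moves =c=> m2, =d=> m3, =d=> m4
  m2 = c.0 | d.c.0 has moves =c=> m5, =d=> m6
  m3 = (0 + 0)\{a,c} has moves (no moves)
  m4 = c.c.0 | c.0 has moves =c=> m6, =c=> m7
  m5 = 0 | d.c.0 has moves =d=> m8
  m6 = c.0 | c.0 has moves =c=> m8, =c=> m9
  m7 = c.c.0 | 0 has moves =c=> m9
  m8 = 0 | c.0 has moves =c=> m10
  m9 = c.0 | 0 has moves =c=> m10
  m10 = 0 | 0 has moves (no moves)
Reachable graph of Q (8 states):
  n0 = c.(c.c.0 | d.0 + d.(0 + 0)\{a,c}) has moves =c=> n1
  n1 = c.c.0 | d.0 + d.(0 + 0)\{a,c} has moves =c=> n2, =d=> n3, =d=> n4
  n2 = c.0 | d.0 has moves =c=> n5, =d=> n6
  n3 = (0 + 0)\{a,c} has moves (no moves)
  n4 = c.c.0 | 0 has moves =c=> n6
  n5 = 0 | d.0 has moves =d=> n7
  n6 = c.0 | 0 has moves =c=> n7
  n7 = 0 | 0 has moves (no moves)
Run σ = ⟨cccdc⟩ on P: start {m0}
  after c @ step 1: {m1}
  after c @ step 2: {m2}
  after c @ step 3: {m5}
  after d @ step 4: {m8}
  after c @ step 5: {m10}
  ✓ P
Run σ = ⟨cccdc⟩ on Q: start {n0}
  after c @ step 1: {n1}
  after c @ step 2: {n2}
  after c @ step 3: {n5}
  after d @ step 4: {n7}
  after c @ step 5: no successor for Q

cccdc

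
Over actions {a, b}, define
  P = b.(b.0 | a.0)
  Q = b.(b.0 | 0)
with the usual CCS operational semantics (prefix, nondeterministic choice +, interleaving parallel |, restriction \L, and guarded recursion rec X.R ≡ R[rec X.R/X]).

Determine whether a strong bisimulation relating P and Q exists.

LTS(P): 5 reachable states
  s0 = b.(b.0 | a.0) has moves =b=> s1
  s1 = b.0 | a.0 has moves =a=> s2, =b=> s3
  s2 = b.0 | 0 has moves =b=> s4
  s3 = 0 | a.0 has moves =a=> s4
  s4 = 0 | 0 has moves stopped
LTS(Q): 3 reachable states
  t0 = b.(b.0 | 0) has moves =b=> t1
  t1 = b.0 | 0 has moves =b=> t2
  t2 = 0 | 0 has moves stopped
Partition-refinement fixed point:
  B0 = {s0}
  B1 = {s1}
  B2 = {s3}
  B3 = {s4, t2}
  B4 = {s2, t1}
  B5 = {t0}
s0 ∈ B0, t0 ∈ B5 → different blocks

not bisimilar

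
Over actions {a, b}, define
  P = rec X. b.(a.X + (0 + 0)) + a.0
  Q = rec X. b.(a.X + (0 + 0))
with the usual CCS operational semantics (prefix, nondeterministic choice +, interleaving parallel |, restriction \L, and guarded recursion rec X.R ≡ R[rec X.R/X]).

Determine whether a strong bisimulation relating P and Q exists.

NO

Reachable graph of P (3 states):
  s0 = rec X. b.(a.X + (0 + 0)) + a.0 has moves ··a··> s1, ··b··> s2
  s1 = 0 has moves (no moves)
  s2 = a.(rec X. b.(a.X + (0 + 0)) + a.0) + (0 + 0) has moves ··a··> s0
Reachable graph of Q (2 states):
  t0 = rec X. b.(a.X + (0 + 0)) has moves ··b··> t1
  t1 = a.(rec X. b.(a.X + (0 + 0))) + (0 + 0) has moves ··a··> t0
Bisimilarity quotient blocks:
  B0 = {s0}
  B1 = {s2}
  B2 = {s1}
  B3 = {t0}
  B4 = {t1}
s0 ∈ B0, t0 ∈ B3 → different blocks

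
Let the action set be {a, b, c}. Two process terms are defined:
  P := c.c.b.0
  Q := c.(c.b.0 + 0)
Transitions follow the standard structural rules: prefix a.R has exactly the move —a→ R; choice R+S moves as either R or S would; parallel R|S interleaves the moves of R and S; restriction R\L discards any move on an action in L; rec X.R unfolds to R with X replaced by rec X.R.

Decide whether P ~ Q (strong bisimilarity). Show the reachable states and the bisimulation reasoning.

YES

LTS(P): 4 reachable states
  p0 = c.c.b.0 → ··c··> p1
  p1 = c.b.0 → ··c··> p2
  p2 = b.0 → ··b··> p3
  p3 = 0 → ·
LTS(Q): 4 reachable states
  q0 = c.(c.b.0 + 0) → ··c··> q1
  q1 = c.b.0 + 0 → ··c··> q2
  q2 = b.0 → ··b··> q3
  q3 = 0 → ·
Coarsest stable partition (strong bisimilarity classes):
  B0 = {p0, q0}
  B1 = {p1, q1}
  B2 = {p2, q2}
  B3 = {p3, q3}
p0 ∈ B0, q0 ∈ B0 → same block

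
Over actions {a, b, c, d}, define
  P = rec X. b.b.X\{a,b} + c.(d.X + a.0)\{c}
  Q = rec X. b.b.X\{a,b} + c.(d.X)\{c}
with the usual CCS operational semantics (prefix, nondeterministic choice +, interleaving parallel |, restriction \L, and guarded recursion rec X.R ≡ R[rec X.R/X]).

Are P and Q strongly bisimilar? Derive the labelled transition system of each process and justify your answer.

P ≁ Q

LTS(P): 10 reachable states
  u0 = rec X. b.b.X\{a,b} + c.(d.X + a.0)\{c} :: —b→ u1, —c→ u2
  u1 = b.(rec X. b.b.X\{a,b} + c.(d.X + a.0)\{c})\{a,b} :: —b→ u3
  u2 = (d.(rec X. b.b.X\{a,b} + c.(d.X + a.0)\{c}) + a.0)\{c} :: —a→ u4, —d→ u5
  u3 = (rec X. b.b.X\{a,b} + c.(d.X + a.0)\{c})\{a,b} :: —c→ u6
  u4 = 0\{c} :: ∅
  u5 = (rec X. b.b.X\{a,b} + c.(d.X + a.0)\{c})\{c} :: —b→ u7
  u6 = (d.(rec X. b.b.X\{a,b} + c.(d.X + a.0)\{c}) + a.0)\{c}\{a,b} :: —d→ u8
  u7 = (b.(rec X. b.b.X\{a,b} + c.(d.X + a.0)\{c})\{a,b})\{c} :: —b→ u9
  u8 = (rec X. b.b.X\{a,b} + c.(d.X + a.0)\{c})\{c}\{a,b} :: ∅
  u9 = (rec X. b.b.X\{a,b} + c.(d.X + a.0)\{c})\{a,b}\{c} :: ∅
LTS(Q): 9 reachable states
  v0 = rec X. b.b.X\{a,b} + c.(d.X)\{c} :: —b→ v1, —c→ v2
  v1 = b.(rec X. b.b.X\{a,b} + c.(d.X)\{c})\{a,b} :: —b→ v3
  v2 = (d.(rec X. b.b.X\{a,b} + c.(d.X)\{c}))\{c} :: —d→ v4
  v3 = (rec X. b.b.X\{a,b} + c.(d.X)\{c})\{a,b} :: —c→ v5
  v4 = (rec X. b.b.X\{a,b} + c.(d.X)\{c})\{c} :: —b→ v6
  v5 = (d.(rec X. b.b.X\{a,b} + c.(d.X)\{c}))\{c}\{a,b} :: —d→ v7
  v6 = (b.(rec X. b.b.X\{a,b} + c.(d.X)\{c})\{a,b})\{c} :: —b→ v8
  v7 = (rec X. b.b.X\{a,b} + c.(d.X)\{c})\{c}\{a,b} :: ∅
  v8 = (rec X. b.b.X\{a,b} + c.(d.X)\{c})\{a,b}\{c} :: ∅
Bisimilarity quotient blocks:
  B0 = {u0}
  B1 = {u1, v1}
  B2 = {u3, v3}
  B3 = {u6, v5}
  B4 = {u4, u8, u9, v7, v8}
  B5 = {u2}
  B6 = {u5, v4}
  B7 = {u7, v6}
  B8 = {v0}
  B9 = {v2}
u0 ∈ B0, v0 ∈ B8 → different blocks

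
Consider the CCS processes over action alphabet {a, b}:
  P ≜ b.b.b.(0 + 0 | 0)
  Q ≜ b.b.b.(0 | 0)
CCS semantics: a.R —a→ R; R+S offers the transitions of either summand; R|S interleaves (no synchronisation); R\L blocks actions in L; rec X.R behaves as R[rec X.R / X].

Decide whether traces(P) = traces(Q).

Reachable graph of P (4 states):
  s0 = b.b.b.(0 + 0 | 0) | =b=> s1
  s1 = b.b.(0 + 0 | 0) | =b=> s2
  s2 = b.(0 + 0 | 0) | =b=> s3
  s3 = 0 + 0 | 0 | deadlocked
Reachable graph of Q (4 states):
  t0 = b.b.b.(0 | 0) | =b=> t1
  t1 = b.b.(0 | 0) | =b=> t2
  t2 = b.(0 | 0) | =b=> t3
  t3 = 0 | 0 | deadlocked
Bisimilarity quotient blocks:
  B0 = {s0, t0}
  B1 = {s1, t1}
  B2 = {s2, t2}
  B3 = {s3, t3}
s0 ∈ B0, t0 ∈ B0 → same block
Bisimilar ⇒ trace-equivalent.

YES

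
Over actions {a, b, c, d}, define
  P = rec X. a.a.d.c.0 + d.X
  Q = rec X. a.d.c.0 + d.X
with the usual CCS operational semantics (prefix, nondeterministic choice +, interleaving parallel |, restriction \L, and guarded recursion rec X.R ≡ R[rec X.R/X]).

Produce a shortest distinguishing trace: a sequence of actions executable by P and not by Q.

aa

Reachable graph of P (5 states):
  p0 = rec X. a.a.d.c.0 + d.X has moves -a-> p1, -d-> p0
  p1 = a.d.c.0 has moves -a-> p2
  p2 = d.c.0 has moves -d-> p3
  p3 = c.0 has moves -c-> p4
  p4 = 0 has moves ∅
Reachable graph of Q (4 states):
  q0 = rec X. a.d.c.0 + d.X has moves -a-> q1, -d-> q0
  q1 = d.c.0 has moves -d-> q2
  q2 = c.0 has moves -c-> q3
  q3 = 0 has moves ∅
Executing aa from P (initial set {p0}):
  after a @ step 1: {p1}
  after a @ step 2: {p2}
  ✓ P
Executing aa from Q (initial set {q0}):
  after a @ step 1: {q1}
  after a @ step 2: no successor for Q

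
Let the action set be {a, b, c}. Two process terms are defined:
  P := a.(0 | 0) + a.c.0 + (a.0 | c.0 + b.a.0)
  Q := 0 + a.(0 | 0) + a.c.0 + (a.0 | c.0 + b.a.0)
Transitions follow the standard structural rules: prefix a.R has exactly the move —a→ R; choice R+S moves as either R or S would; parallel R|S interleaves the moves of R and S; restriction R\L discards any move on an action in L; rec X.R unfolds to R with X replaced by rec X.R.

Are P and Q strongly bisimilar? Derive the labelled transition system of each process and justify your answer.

LTS(P): 7 reachable states
  u0 = a.(0 | 0) + a.c.0 + (a.0 | c.0 + b.a.0) | =a=> u1, =a=> u2, =a=> u3, =b=> u4, =c=> u5
  u1 = 0 | 0 | deadlocked
  u2 = 0 | c.0 | =c=> u1
  u3 = c.0 | =c=> u6
  u4 = a.0 | =a=> u6
  u5 = a.0 | 0 | =a=> u1
  u6 = 0 | deadlocked
LTS(Q): 7 reachable states
  v0 = 0 + a.(0 | 0) + a.c.0 + (a.0 | c.0 + b.a.0) | =a=> v1, =a=> v2, =a=> v3, =b=> v4, =c=> v5
  v1 = 0 | 0 | deadlocked
  v2 = 0 | c.0 | =c=> v1
  v3 = c.0 | =c=> v6
  v4 = a.0 | =a=> v6
  v5 = a.0 | 0 | =a=> v1
  v6 = 0 | deadlocked
Bisimilarity quotient blocks:
  B0 = {u0, v0}
  B1 = {u4, u5, v4, v5}
  B2 = {u1, u6, v1, v6}
  B3 = {u2, u3, v2, v3}
u0 ∈ B0, v0 ∈ B0 → same block

bisimilar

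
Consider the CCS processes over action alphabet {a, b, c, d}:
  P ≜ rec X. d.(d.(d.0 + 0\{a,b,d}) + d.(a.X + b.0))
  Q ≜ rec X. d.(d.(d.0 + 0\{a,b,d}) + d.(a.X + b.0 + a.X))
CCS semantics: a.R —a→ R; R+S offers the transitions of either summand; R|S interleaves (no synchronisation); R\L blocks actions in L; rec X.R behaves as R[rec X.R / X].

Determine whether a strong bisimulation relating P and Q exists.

YES

P's transition system — 5 states:
  s0 = rec X. d.(d.(d.0 + 0\{a,b,d}) + d.(a.X + b.0)) has moves =d=> s1
  s1 = d.(d.0 + 0\{a,b,d}) + d.(a.(rec X. d.(d.(d.0 + 0\{a,b,d}) + d.(a.X + b.0))) + b.0) has moves =d=> s2, =d=> s3
  s2 = a.(rec X. d.(d.(d.0 + 0\{a,b,d}) + d.(a.X + b.0))) + b.0 has moves =a=> s0, =b=> s4
  s3 = d.0 + 0\{a,b,d} has moves =d=> s4
  s4 = 0 has moves deadlocked
Q's transition system — 5 states:
  t0 = rec X. d.(d.(d.0 + 0\{a,b,d}) + d.(a.X + b.0 + a.X)) has moves =d=> t1
  t1 = d.(d.0 + 0\{a,b,d}) + d.(a.(rec X. d.(d.(d.0 + 0\{a,b,d}) + d.(a.X + b.0 + a.X))) + b.0 + a.(rec X. d.(d.(d.0 + 0\{a,b,d}) + d.(a.X + b.0 + a.X)))) has moves =d=> t2, =d=> t3
  t2 = a.(rec X. d.(d.(d.0 + 0\{a,b,d}) + d.(a.X + b.0 + a.X))) + b.0 + a.(rec X. d.(d.(d.0 + 0\{a,b,d}) + d.(a.X + b.0 + a.X))) has moves =a=> t0, =b=> t4
  t3 = d.0 + 0\{a,b,d} has moves =d=> t4
  t4 = 0 has moves deadlocked
Bisimilarity quotient blocks:
  B0 = {s0, t0}
  B1 = {s1, t1}
  B2 = {s3, t3}
  B3 = {s4, t4}
  B4 = {s2, t2}
s0 ∈ B0, t0 ∈ B0 → same block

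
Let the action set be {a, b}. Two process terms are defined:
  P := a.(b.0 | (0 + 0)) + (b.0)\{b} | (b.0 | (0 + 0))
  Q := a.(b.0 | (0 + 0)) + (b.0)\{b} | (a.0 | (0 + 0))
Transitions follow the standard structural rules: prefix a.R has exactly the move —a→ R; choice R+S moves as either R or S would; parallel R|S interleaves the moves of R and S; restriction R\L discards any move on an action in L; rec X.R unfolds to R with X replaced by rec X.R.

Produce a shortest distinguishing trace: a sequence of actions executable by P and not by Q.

b

Reachable graph of P (4 states):
  p0 = a.(b.0 | (0 + 0)) + (b.0)\{b} | (b.0 | (0 + 0)) :: =a=> p1, =b=> p2
  p1 = b.0 | (0 + 0) :: =b=> p3
  p2 = (b.0)\{b} | (0 | (0 + 0)) :: stopped
  p3 = 0 | (0 + 0) :: stopped
Reachable graph of Q (4 states):
  q0 = a.(b.0 | (0 + 0)) + (b.0)\{b} | (a.0 | (0 + 0)) :: =a=> q1, =a=> q2
  q1 = (b.0)\{b} | (0 | (0 + 0)) :: stopped
  q2 = b.0 | (0 + 0) :: =b=> q3
  q3 = 0 | (0 + 0) :: stopped
Trace ⟨b⟩ through P, begin at {p0}:
  step 1 (b): {p2}
  ✓ P
Trace ⟨b⟩ through Q, begin at {q0}:
  step 1 (b): ∅ (Q stuck)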